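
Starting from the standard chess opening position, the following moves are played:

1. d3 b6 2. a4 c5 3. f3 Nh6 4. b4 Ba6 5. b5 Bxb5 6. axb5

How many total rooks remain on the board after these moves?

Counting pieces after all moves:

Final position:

  a b c d e f g h
  ─────────────────
8│♜ ♞ · ♛ ♚ ♝ · ♜│8
7│♟ · · ♟ ♟ ♟ ♟ ♟│7
6│· ♟ · · · · · ♞│6
5│· ♙ ♟ · · · · ·│5
4│· · · · · · · ·│4
3│· · · ♙ · ♙ · ·│3
2│· · ♙ · ♙ · ♙ ♙│2
1│♖ ♘ ♗ ♕ ♔ ♗ ♘ ♖│1
  ─────────────────
  a b c d e f g h


4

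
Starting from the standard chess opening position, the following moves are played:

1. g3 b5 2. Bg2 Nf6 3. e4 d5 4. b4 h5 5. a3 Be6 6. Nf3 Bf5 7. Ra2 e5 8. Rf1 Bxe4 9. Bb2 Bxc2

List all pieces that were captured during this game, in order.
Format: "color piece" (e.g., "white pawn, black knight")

Tracking captures:
  Bxe4: captured white pawn
  Bxc2: captured white pawn

white pawn, white pawn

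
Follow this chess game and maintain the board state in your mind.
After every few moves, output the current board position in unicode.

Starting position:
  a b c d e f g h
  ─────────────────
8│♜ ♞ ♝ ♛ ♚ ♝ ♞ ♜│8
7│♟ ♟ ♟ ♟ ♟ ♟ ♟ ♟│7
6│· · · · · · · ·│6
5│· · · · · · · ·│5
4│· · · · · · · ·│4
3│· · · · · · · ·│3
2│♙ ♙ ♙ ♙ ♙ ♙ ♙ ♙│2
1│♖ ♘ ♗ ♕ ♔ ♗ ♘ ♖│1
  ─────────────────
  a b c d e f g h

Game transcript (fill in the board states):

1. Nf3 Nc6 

  a b c d e f g h
  ─────────────────
8│♜ · ♝ ♛ ♚ ♝ ♞ ♜│8
7│♟ ♟ ♟ ♟ ♟ ♟ ♟ ♟│7
6│· · ♞ · · · · ·│6
5│· · · · · · · ·│5
4│· · · · · · · ·│4
3│· · · · · ♘ · ·│3
2│♙ ♙ ♙ ♙ ♙ ♙ ♙ ♙│2
1│♖ ♘ ♗ ♕ ♔ ♗ · ♖│1
  ─────────────────
  a b c d e f g h

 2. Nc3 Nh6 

  a b c d e f g h
  ─────────────────
8│♜ · ♝ ♛ ♚ ♝ · ♜│8
7│♟ ♟ ♟ ♟ ♟ ♟ ♟ ♟│7
6│· · ♞ · · · · ♞│6
5│· · · · · · · ·│5
4│· · · · · · · ·│4
3│· · ♘ · · ♘ · ·│3
2│♙ ♙ ♙ ♙ ♙ ♙ ♙ ♙│2
1│♖ · ♗ ♕ ♔ ♗ · ♖│1
  ─────────────────
  a b c d e f g h

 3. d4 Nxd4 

  a b c d e f g h
  ─────────────────
8│♜ · ♝ ♛ ♚ ♝ · ♜│8
7│♟ ♟ ♟ ♟ ♟ ♟ ♟ ♟│7
6│· · · · · · · ♞│6
5│· · · · · · · ·│5
4│· · · ♞ · · · ·│4
3│· · ♘ · · ♘ · ·│3
2│♙ ♙ ♙ · ♙ ♙ ♙ ♙│2
1│♖ · ♗ ♕ ♔ ♗ · ♖│1
  ─────────────────
  a b c d e f g h

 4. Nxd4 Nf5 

  a b c d e f g h
  ─────────────────
8│♜ · ♝ ♛ ♚ ♝ · ♜│8
7│♟ ♟ ♟ ♟ ♟ ♟ ♟ ♟│7
6│· · · · · · · ·│6
5│· · · · · ♞ · ·│5
4│· · · ♘ · · · ·│4
3│· · ♘ · · · · ·│3
2│♙ ♙ ♙ · ♙ ♙ ♙ ♙│2
1│♖ · ♗ ♕ ♔ ♗ · ♖│1
  ─────────────────
  a b c d e f g h

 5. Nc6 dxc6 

  a b c d e f g h
  ─────────────────
8│♜ · ♝ ♛ ♚ ♝ · ♜│8
7│♟ ♟ ♟ · ♟ ♟ ♟ ♟│7
6│· · ♟ · · · · ·│6
5│· · · · · ♞ · ·│5
4│· · · · · · · ·│4
3│· · ♘ · · · · ·│3
2│♙ ♙ ♙ · ♙ ♙ ♙ ♙│2
1│♖ · ♗ ♕ ♔ ♗ · ♖│1
  ─────────────────
  a b c d e f g h



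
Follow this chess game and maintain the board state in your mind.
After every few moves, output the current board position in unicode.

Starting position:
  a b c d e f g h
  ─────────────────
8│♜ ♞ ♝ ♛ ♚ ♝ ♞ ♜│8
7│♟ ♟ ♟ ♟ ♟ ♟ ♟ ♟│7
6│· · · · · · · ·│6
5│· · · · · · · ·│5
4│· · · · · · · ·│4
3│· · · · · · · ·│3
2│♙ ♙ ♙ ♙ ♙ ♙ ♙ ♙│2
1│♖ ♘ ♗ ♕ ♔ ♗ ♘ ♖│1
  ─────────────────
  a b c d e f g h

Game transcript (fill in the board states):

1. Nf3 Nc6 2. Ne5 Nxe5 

  a b c d e f g h
  ─────────────────
8│♜ · ♝ ♛ ♚ ♝ ♞ ♜│8
7│♟ ♟ ♟ ♟ ♟ ♟ ♟ ♟│7
6│· · · · · · · ·│6
5│· · · · ♞ · · ·│5
4│· · · · · · · ·│4
3│· · · · · · · ·│3
2│♙ ♙ ♙ ♙ ♙ ♙ ♙ ♙│2
1│♖ ♘ ♗ ♕ ♔ ♗ · ♖│1
  ─────────────────
  a b c d e f g h

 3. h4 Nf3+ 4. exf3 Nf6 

  a b c d e f g h
  ─────────────────
8│♜ · ♝ ♛ ♚ ♝ · ♜│8
7│♟ ♟ ♟ ♟ ♟ ♟ ♟ ♟│7
6│· · · · · ♞ · ·│6
5│· · · · · · · ·│5
4│· · · · · · · ♙│4
3│· · · · · ♙ · ·│3
2│♙ ♙ ♙ ♙ · ♙ ♙ ·│2
1│♖ ♘ ♗ ♕ ♔ ♗ · ♖│1
  ─────────────────
  a b c d e f g h

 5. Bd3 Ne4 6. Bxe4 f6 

  a b c d e f g h
  ─────────────────
8│♜ · ♝ ♛ ♚ ♝ · ♜│8
7│♟ ♟ ♟ ♟ ♟ · ♟ ♟│7
6│· · · · · ♟ · ·│6
5│· · · · · · · ·│5
4│· · · · ♗ · · ♙│4
3│· · · · · ♙ · ·│3
2│♙ ♙ ♙ ♙ · ♙ ♙ ·│2
1│♖ ♘ ♗ ♕ ♔ · · ♖│1
  ─────────────────
  a b c d e f g h

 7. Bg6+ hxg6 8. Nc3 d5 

  a b c d e f g h
  ─────────────────
8│♜ · ♝ ♛ ♚ ♝ · ♜│8
7│♟ ♟ ♟ · ♟ · ♟ ·│7
6│· · · · · ♟ ♟ ·│6
5│· · · ♟ · · · ·│5
4│· · · · · · · ♙│4
3│· · ♘ · · ♙ · ·│3
2│♙ ♙ ♙ ♙ · ♙ ♙ ·│2
1│♖ · ♗ ♕ ♔ · · ♖│1
  ─────────────────
  a b c d e f g h

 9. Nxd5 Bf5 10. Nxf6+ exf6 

  a b c d e f g h
  ─────────────────
8│♜ · · ♛ ♚ ♝ · ♜│8
7│♟ ♟ ♟ · · · ♟ ·│7
6│· · · · · ♟ ♟ ·│6
5│· · · · · ♝ · ·│5
4│· · · · · · · ♙│4
3│· · · · · ♙ · ·│3
2│♙ ♙ ♙ ♙ · ♙ ♙ ·│2
1│♖ · ♗ ♕ ♔ · · ♖│1
  ─────────────────
  a b c d e f g h



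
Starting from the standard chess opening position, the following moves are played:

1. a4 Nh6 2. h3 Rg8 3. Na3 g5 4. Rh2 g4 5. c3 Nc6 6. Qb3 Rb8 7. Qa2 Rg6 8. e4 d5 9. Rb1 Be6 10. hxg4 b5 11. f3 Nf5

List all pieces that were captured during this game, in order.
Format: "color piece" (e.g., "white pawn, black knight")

Tracking captures:
  hxg4: captured black pawn

black pawn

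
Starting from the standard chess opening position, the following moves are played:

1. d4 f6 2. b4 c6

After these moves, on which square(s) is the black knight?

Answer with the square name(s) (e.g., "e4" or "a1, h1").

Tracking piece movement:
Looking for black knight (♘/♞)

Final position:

  a b c d e f g h
  ─────────────────
8│♜ ♞ ♝ ♛ ♚ ♝ ♞ ♜│8
7│♟ ♟ · ♟ ♟ · ♟ ♟│7
6│· · ♟ · · ♟ · ·│6
5│· · · · · · · ·│5
4│· ♙ · ♙ · · · ·│4
3│· · · · · · · ·│3
2│♙ · ♙ · ♙ ♙ ♙ ♙│2
1│♖ ♘ ♗ ♕ ♔ ♗ ♘ ♖│1
  ─────────────────
  a b c d e f g h


b8, g8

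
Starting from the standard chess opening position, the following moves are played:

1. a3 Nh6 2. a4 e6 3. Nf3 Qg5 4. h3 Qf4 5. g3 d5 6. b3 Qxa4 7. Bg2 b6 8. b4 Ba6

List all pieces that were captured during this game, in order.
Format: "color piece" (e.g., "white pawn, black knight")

Tracking captures:
  Qxa4: captured white pawn

white pawn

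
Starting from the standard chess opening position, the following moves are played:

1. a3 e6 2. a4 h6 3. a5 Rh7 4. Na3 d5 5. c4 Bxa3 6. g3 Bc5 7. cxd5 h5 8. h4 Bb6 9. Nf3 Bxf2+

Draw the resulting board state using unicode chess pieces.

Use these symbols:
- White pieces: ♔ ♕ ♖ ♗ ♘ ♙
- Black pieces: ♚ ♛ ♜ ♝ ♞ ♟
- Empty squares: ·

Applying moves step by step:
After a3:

♜ ♞ ♝ ♛ ♚ ♝ ♞ ♜
♟ ♟ ♟ ♟ ♟ ♟ ♟ ♟
· · · · · · · ·
· · · · · · · ·
· · · · · · · ·
♙ · · · · · · ·
· ♙ ♙ ♙ ♙ ♙ ♙ ♙
♖ ♘ ♗ ♕ ♔ ♗ ♘ ♖


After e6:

♜ ♞ ♝ ♛ ♚ ♝ ♞ ♜
♟ ♟ ♟ ♟ · ♟ ♟ ♟
· · · · ♟ · · ·
· · · · · · · ·
· · · · · · · ·
♙ · · · · · · ·
· ♙ ♙ ♙ ♙ ♙ ♙ ♙
♖ ♘ ♗ ♕ ♔ ♗ ♘ ♖


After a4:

♜ ♞ ♝ ♛ ♚ ♝ ♞ ♜
♟ ♟ ♟ ♟ · ♟ ♟ ♟
· · · · ♟ · · ·
· · · · · · · ·
♙ · · · · · · ·
· · · · · · · ·
· ♙ ♙ ♙ ♙ ♙ ♙ ♙
♖ ♘ ♗ ♕ ♔ ♗ ♘ ♖


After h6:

♜ ♞ ♝ ♛ ♚ ♝ ♞ ♜
♟ ♟ ♟ ♟ · ♟ ♟ ·
· · · · ♟ · · ♟
· · · · · · · ·
♙ · · · · · · ·
· · · · · · · ·
· ♙ ♙ ♙ ♙ ♙ ♙ ♙
♖ ♘ ♗ ♕ ♔ ♗ ♘ ♖


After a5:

♜ ♞ ♝ ♛ ♚ ♝ ♞ ♜
♟ ♟ ♟ ♟ · ♟ ♟ ·
· · · · ♟ · · ♟
♙ · · · · · · ·
· · · · · · · ·
· · · · · · · ·
· ♙ ♙ ♙ ♙ ♙ ♙ ♙
♖ ♘ ♗ ♕ ♔ ♗ ♘ ♖


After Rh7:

♜ ♞ ♝ ♛ ♚ ♝ ♞ ·
♟ ♟ ♟ ♟ · ♟ ♟ ♜
· · · · ♟ · · ♟
♙ · · · · · · ·
· · · · · · · ·
· · · · · · · ·
· ♙ ♙ ♙ ♙ ♙ ♙ ♙
♖ ♘ ♗ ♕ ♔ ♗ ♘ ♖


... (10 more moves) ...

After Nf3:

♜ ♞ ♝ ♛ ♚ · ♞ ·
♟ ♟ ♟ · · ♟ ♟ ♜
· ♝ · · ♟ · · ·
♙ · · ♙ · · · ♟
· · · · · · · ♙
· · · · · ♘ ♙ ·
· ♙ · ♙ ♙ ♙ · ·
♖ · ♗ ♕ ♔ ♗ · ♖


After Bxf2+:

♜ ♞ ♝ ♛ ♚ · ♞ ·
♟ ♟ ♟ · · ♟ ♟ ♜
· · · · ♟ · · ·
♙ · · ♙ · · · ♟
· · · · · · · ♙
· · · · · ♘ ♙ ·
· ♙ · ♙ ♙ ♝ · ·
♖ · ♗ ♕ ♔ ♗ · ♖



  a b c d e f g h
  ─────────────────
8│♜ ♞ ♝ ♛ ♚ · ♞ ·│8
7│♟ ♟ ♟ · · ♟ ♟ ♜│7
6│· · · · ♟ · · ·│6
5│♙ · · ♙ · · · ♟│5
4│· · · · · · · ♙│4
3│· · · · · ♘ ♙ ·│3
2│· ♙ · ♙ ♙ ♝ · ·│2
1│♖ · ♗ ♕ ♔ ♗ · ♖│1
  ─────────────────
  a b c d e f g h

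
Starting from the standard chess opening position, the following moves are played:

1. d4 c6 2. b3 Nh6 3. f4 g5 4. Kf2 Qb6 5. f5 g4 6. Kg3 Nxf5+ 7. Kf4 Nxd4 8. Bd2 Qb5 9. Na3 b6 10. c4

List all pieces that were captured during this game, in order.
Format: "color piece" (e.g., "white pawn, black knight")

Tracking captures:
  Nxf5+: captured white pawn
  Nxd4: captured white pawn

white pawn, white pawn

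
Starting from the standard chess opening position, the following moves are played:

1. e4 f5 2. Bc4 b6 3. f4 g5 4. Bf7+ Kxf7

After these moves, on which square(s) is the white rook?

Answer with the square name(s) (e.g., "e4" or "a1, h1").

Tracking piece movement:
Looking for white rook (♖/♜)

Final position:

  a b c d e f g h
  ─────────────────
8│♜ ♞ ♝ ♛ · ♝ ♞ ♜│8
7│♟ · ♟ ♟ ♟ ♚ · ♟│7
6│· ♟ · · · · · ·│6
5│· · · · · ♟ ♟ ·│5
4│· · · · ♙ ♙ · ·│4
3│· · · · · · · ·│3
2│♙ ♙ ♙ ♙ · · ♙ ♙│2
1│♖ ♘ ♗ ♕ ♔ · ♘ ♖│1
  ─────────────────
  a b c d e f g h


a1, h1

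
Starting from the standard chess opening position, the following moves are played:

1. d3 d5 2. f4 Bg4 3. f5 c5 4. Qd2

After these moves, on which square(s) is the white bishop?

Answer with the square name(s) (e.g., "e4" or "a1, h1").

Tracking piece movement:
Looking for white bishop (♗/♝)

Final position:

  a b c d e f g h
  ─────────────────
8│♜ ♞ · ♛ ♚ ♝ ♞ ♜│8
7│♟ ♟ · · ♟ ♟ ♟ ♟│7
6│· · · · · · · ·│6
5│· · ♟ ♟ · ♙ · ·│5
4│· · · · · · ♝ ·│4
3│· · · ♙ · · · ·│3
2│♙ ♙ ♙ ♕ ♙ · ♙ ♙│2
1│♖ ♘ ♗ · ♔ ♗ ♘ ♖│1
  ─────────────────
  a b c d e f g h


c1, f1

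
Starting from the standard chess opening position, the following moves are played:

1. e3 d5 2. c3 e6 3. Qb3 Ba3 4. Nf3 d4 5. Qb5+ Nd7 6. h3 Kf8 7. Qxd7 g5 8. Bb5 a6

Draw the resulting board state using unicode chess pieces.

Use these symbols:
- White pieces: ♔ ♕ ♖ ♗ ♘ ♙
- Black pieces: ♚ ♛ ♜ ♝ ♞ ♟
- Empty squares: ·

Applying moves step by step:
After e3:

♜ ♞ ♝ ♛ ♚ ♝ ♞ ♜
♟ ♟ ♟ ♟ ♟ ♟ ♟ ♟
· · · · · · · ·
· · · · · · · ·
· · · · · · · ·
· · · · ♙ · · ·
♙ ♙ ♙ ♙ · ♙ ♙ ♙
♖ ♘ ♗ ♕ ♔ ♗ ♘ ♖


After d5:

♜ ♞ ♝ ♛ ♚ ♝ ♞ ♜
♟ ♟ ♟ · ♟ ♟ ♟ ♟
· · · · · · · ·
· · · ♟ · · · ·
· · · · · · · ·
· · · · ♙ · · ·
♙ ♙ ♙ ♙ · ♙ ♙ ♙
♖ ♘ ♗ ♕ ♔ ♗ ♘ ♖


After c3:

♜ ♞ ♝ ♛ ♚ ♝ ♞ ♜
♟ ♟ ♟ · ♟ ♟ ♟ ♟
· · · · · · · ·
· · · ♟ · · · ·
· · · · · · · ·
· · ♙ · ♙ · · ·
♙ ♙ · ♙ · ♙ ♙ ♙
♖ ♘ ♗ ♕ ♔ ♗ ♘ ♖


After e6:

♜ ♞ ♝ ♛ ♚ ♝ ♞ ♜
♟ ♟ ♟ · · ♟ ♟ ♟
· · · · ♟ · · ·
· · · ♟ · · · ·
· · · · · · · ·
· · ♙ · ♙ · · ·
♙ ♙ · ♙ · ♙ ♙ ♙
♖ ♘ ♗ ♕ ♔ ♗ ♘ ♖


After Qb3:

♜ ♞ ♝ ♛ ♚ ♝ ♞ ♜
♟ ♟ ♟ · · ♟ ♟ ♟
· · · · ♟ · · ·
· · · ♟ · · · ·
· · · · · · · ·
· ♕ ♙ · ♙ · · ·
♙ ♙ · ♙ · ♙ ♙ ♙
♖ ♘ ♗ · ♔ ♗ ♘ ♖


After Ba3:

♜ ♞ ♝ ♛ ♚ · ♞ ♜
♟ ♟ ♟ · · ♟ ♟ ♟
· · · · ♟ · · ·
· · · ♟ · · · ·
· · · · · · · ·
♝ ♕ ♙ · ♙ · · ·
♙ ♙ · ♙ · ♙ ♙ ♙
♖ ♘ ♗ · ♔ ♗ ♘ ♖


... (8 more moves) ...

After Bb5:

♜ · ♝ ♛ · ♚ ♞ ♜
♟ ♟ ♟ ♕ · ♟ · ♟
· · · · ♟ · · ·
· ♗ · · · · ♟ ·
· · · ♟ · · · ·
♝ · ♙ · ♙ ♘ · ♙
♙ ♙ · ♙ · ♙ ♙ ·
♖ ♘ ♗ · ♔ · · ♖


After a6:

♜ · ♝ ♛ · ♚ ♞ ♜
· ♟ ♟ ♕ · ♟ · ♟
♟ · · · ♟ · · ·
· ♗ · · · · ♟ ·
· · · ♟ · · · ·
♝ · ♙ · ♙ ♘ · ♙
♙ ♙ · ♙ · ♙ ♙ ·
♖ ♘ ♗ · ♔ · · ♖



  a b c d e f g h
  ─────────────────
8│♜ · ♝ ♛ · ♚ ♞ ♜│8
7│· ♟ ♟ ♕ · ♟ · ♟│7
6│♟ · · · ♟ · · ·│6
5│· ♗ · · · · ♟ ·│5
4│· · · ♟ · · · ·│4
3│♝ · ♙ · ♙ ♘ · ♙│3
2│♙ ♙ · ♙ · ♙ ♙ ·│2
1│♖ ♘ ♗ · ♔ · · ♖│1
  ─────────────────
  a b c d e f g h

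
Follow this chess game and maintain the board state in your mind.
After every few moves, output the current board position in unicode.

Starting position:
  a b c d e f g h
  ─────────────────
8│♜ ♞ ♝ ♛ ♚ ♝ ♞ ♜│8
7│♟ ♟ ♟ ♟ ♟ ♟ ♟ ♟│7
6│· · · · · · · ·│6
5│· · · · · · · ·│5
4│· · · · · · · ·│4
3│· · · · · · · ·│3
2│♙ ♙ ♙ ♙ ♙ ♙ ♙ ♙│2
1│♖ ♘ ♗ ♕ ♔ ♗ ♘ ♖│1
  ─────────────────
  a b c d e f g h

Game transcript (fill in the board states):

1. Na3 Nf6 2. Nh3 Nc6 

  a b c d e f g h
  ─────────────────
8│♜ · ♝ ♛ ♚ ♝ · ♜│8
7│♟ ♟ ♟ ♟ ♟ ♟ ♟ ♟│7
6│· · ♞ · · ♞ · ·│6
5│· · · · · · · ·│5
4│· · · · · · · ·│4
3│♘ · · · · · · ♘│3
2│♙ ♙ ♙ ♙ ♙ ♙ ♙ ♙│2
1│♖ · ♗ ♕ ♔ ♗ · ♖│1
  ─────────────────
  a b c d e f g h

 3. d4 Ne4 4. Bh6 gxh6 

  a b c d e f g h
  ─────────────────
8│♜ · ♝ ♛ ♚ ♝ · ♜│8
7│♟ ♟ ♟ ♟ ♟ ♟ · ♟│7
6│· · ♞ · · · · ♟│6
5│· · · · · · · ·│5
4│· · · ♙ ♞ · · ·│4
3│♘ · · · · · · ♘│3
2│♙ ♙ ♙ · ♙ ♙ ♙ ♙│2
1│♖ · · ♕ ♔ ♗ · ♖│1
  ─────────────────
  a b c d e f g h

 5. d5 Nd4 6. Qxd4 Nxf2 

  a b c d e f g h
  ─────────────────
8│♜ · ♝ ♛ ♚ ♝ · ♜│8
7│♟ ♟ ♟ ♟ ♟ ♟ · ♟│7
6│· · · · · · · ♟│6
5│· · · ♙ · · · ·│5
4│· · · ♕ · · · ·│4
3│♘ · · · · · · ♘│3
2│♙ ♙ ♙ · ♙ ♞ ♙ ♙│2
1│♖ · · · ♔ ♗ · ♖│1
  ─────────────────
  a b c d e f g h



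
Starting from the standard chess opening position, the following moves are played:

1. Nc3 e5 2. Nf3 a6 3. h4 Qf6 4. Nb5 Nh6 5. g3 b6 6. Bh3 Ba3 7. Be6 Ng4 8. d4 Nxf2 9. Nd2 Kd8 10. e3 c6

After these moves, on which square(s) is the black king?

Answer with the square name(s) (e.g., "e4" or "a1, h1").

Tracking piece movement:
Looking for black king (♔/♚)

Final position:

  a b c d e f g h
  ─────────────────
8│♜ ♞ ♝ ♚ · · · ♜│8
7│· · · ♟ · ♟ ♟ ♟│7
6│♟ ♟ ♟ · ♗ ♛ · ·│6
5│· ♘ · · ♟ · · ·│5
4│· · · ♙ · · · ♙│4
3│♝ · · · ♙ · ♙ ·│3
2│♙ ♙ ♙ ♘ · ♞ · ·│2
1│♖ · ♗ ♕ ♔ · · ♖│1
  ─────────────────
  a b c d e f g h


d8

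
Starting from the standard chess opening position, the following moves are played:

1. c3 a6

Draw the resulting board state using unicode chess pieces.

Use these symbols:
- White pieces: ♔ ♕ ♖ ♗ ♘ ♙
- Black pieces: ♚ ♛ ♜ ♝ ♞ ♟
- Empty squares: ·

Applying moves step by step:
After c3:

♜ ♞ ♝ ♛ ♚ ♝ ♞ ♜
♟ ♟ ♟ ♟ ♟ ♟ ♟ ♟
· · · · · · · ·
· · · · · · · ·
· · · · · · · ·
· · ♙ · · · · ·
♙ ♙ · ♙ ♙ ♙ ♙ ♙
♖ ♘ ♗ ♕ ♔ ♗ ♘ ♖


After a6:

♜ ♞ ♝ ♛ ♚ ♝ ♞ ♜
· ♟ ♟ ♟ ♟ ♟ ♟ ♟
♟ · · · · · · ·
· · · · · · · ·
· · · · · · · ·
· · ♙ · · · · ·
♙ ♙ · ♙ ♙ ♙ ♙ ♙
♖ ♘ ♗ ♕ ♔ ♗ ♘ ♖



  a b c d e f g h
  ─────────────────
8│♜ ♞ ♝ ♛ ♚ ♝ ♞ ♜│8
7│· ♟ ♟ ♟ ♟ ♟ ♟ ♟│7
6│♟ · · · · · · ·│6
5│· · · · · · · ·│5
4│· · · · · · · ·│4
3│· · ♙ · · · · ·│3
2│♙ ♙ · ♙ ♙ ♙ ♙ ♙│2
1│♖ ♘ ♗ ♕ ♔ ♗ ♘ ♖│1
  ─────────────────
  a b c d e f g h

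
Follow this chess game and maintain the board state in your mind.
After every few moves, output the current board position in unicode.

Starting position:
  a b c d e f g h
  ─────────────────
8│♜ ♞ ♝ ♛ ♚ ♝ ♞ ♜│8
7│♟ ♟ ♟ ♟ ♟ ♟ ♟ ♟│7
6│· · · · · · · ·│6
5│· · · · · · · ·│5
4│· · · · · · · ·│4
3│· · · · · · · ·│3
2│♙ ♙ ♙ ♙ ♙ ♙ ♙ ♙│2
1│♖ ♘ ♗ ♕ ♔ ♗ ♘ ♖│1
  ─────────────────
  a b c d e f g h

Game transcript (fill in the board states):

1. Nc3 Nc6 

  a b c d e f g h
  ─────────────────
8│♜ · ♝ ♛ ♚ ♝ ♞ ♜│8
7│♟ ♟ ♟ ♟ ♟ ♟ ♟ ♟│7
6│· · ♞ · · · · ·│6
5│· · · · · · · ·│5
4│· · · · · · · ·│4
3│· · ♘ · · · · ·│3
2│♙ ♙ ♙ ♙ ♙ ♙ ♙ ♙│2
1│♖ · ♗ ♕ ♔ ♗ ♘ ♖│1
  ─────────────────
  a b c d e f g h

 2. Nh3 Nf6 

  a b c d e f g h
  ─────────────────
8│♜ · ♝ ♛ ♚ ♝ · ♜│8
7│♟ ♟ ♟ ♟ ♟ ♟ ♟ ♟│7
6│· · ♞ · · ♞ · ·│6
5│· · · · · · · ·│5
4│· · · · · · · ·│4
3│· · ♘ · · · · ♘│3
2│♙ ♙ ♙ ♙ ♙ ♙ ♙ ♙│2
1│♖ · ♗ ♕ ♔ ♗ · ♖│1
  ─────────────────
  a b c d e f g h

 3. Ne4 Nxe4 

  a b c d e f g h
  ─────────────────
8│♜ · ♝ ♛ ♚ ♝ · ♜│8
7│♟ ♟ ♟ ♟ ♟ ♟ ♟ ♟│7
6│· · ♞ · · · · ·│6
5│· · · · · · · ·│5
4│· · · · ♞ · · ·│4
3│· · · · · · · ♘│3
2│♙ ♙ ♙ ♙ ♙ ♙ ♙ ♙│2
1│♖ · ♗ ♕ ♔ ♗ · ♖│1
  ─────────────────
  a b c d e f g h



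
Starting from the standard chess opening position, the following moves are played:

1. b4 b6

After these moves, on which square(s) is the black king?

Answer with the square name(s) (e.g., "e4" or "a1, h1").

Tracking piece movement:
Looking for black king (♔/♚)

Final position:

  a b c d e f g h
  ─────────────────
8│♜ ♞ ♝ ♛ ♚ ♝ ♞ ♜│8
7│♟ · ♟ ♟ ♟ ♟ ♟ ♟│7
6│· ♟ · · · · · ·│6
5│· · · · · · · ·│5
4│· ♙ · · · · · ·│4
3│· · · · · · · ·│3
2│♙ · ♙ ♙ ♙ ♙ ♙ ♙│2
1│♖ ♘ ♗ ♕ ♔ ♗ ♘ ♖│1
  ─────────────────
  a b c d e f g h


e8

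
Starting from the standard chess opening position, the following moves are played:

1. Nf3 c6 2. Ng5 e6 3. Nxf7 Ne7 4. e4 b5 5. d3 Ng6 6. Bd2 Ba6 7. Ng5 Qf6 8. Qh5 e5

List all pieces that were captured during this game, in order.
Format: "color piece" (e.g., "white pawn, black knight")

Tracking captures:
  Nxf7: captured black pawn

black pawn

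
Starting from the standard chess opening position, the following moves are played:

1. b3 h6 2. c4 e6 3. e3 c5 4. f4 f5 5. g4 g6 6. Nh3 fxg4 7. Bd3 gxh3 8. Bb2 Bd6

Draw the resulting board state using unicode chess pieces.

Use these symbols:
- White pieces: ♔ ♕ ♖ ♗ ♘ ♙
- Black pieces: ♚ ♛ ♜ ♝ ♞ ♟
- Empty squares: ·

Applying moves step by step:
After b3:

♜ ♞ ♝ ♛ ♚ ♝ ♞ ♜
♟ ♟ ♟ ♟ ♟ ♟ ♟ ♟
· · · · · · · ·
· · · · · · · ·
· · · · · · · ·
· ♙ · · · · · ·
♙ · ♙ ♙ ♙ ♙ ♙ ♙
♖ ♘ ♗ ♕ ♔ ♗ ♘ ♖


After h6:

♜ ♞ ♝ ♛ ♚ ♝ ♞ ♜
♟ ♟ ♟ ♟ ♟ ♟ ♟ ·
· · · · · · · ♟
· · · · · · · ·
· · · · · · · ·
· ♙ · · · · · ·
♙ · ♙ ♙ ♙ ♙ ♙ ♙
♖ ♘ ♗ ♕ ♔ ♗ ♘ ♖


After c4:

♜ ♞ ♝ ♛ ♚ ♝ ♞ ♜
♟ ♟ ♟ ♟ ♟ ♟ ♟ ·
· · · · · · · ♟
· · · · · · · ·
· · ♙ · · · · ·
· ♙ · · · · · ·
♙ · · ♙ ♙ ♙ ♙ ♙
♖ ♘ ♗ ♕ ♔ ♗ ♘ ♖


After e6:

♜ ♞ ♝ ♛ ♚ ♝ ♞ ♜
♟ ♟ ♟ ♟ · ♟ ♟ ·
· · · · ♟ · · ♟
· · · · · · · ·
· · ♙ · · · · ·
· ♙ · · · · · ·
♙ · · ♙ ♙ ♙ ♙ ♙
♖ ♘ ♗ ♕ ♔ ♗ ♘ ♖


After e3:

♜ ♞ ♝ ♛ ♚ ♝ ♞ ♜
♟ ♟ ♟ ♟ · ♟ ♟ ·
· · · · ♟ · · ♟
· · · · · · · ·
· · ♙ · · · · ·
· ♙ · · ♙ · · ·
♙ · · ♙ · ♙ ♙ ♙
♖ ♘ ♗ ♕ ♔ ♗ ♘ ♖


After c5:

♜ ♞ ♝ ♛ ♚ ♝ ♞ ♜
♟ ♟ · ♟ · ♟ ♟ ·
· · · · ♟ · · ♟
· · ♟ · · · · ·
· · ♙ · · · · ·
· ♙ · · ♙ · · ·
♙ · · ♙ · ♙ ♙ ♙
♖ ♘ ♗ ♕ ♔ ♗ ♘ ♖


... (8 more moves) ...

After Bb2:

♜ ♞ ♝ ♛ ♚ ♝ ♞ ♜
♟ ♟ · ♟ · · · ·
· · · · ♟ · ♟ ♟
· · ♟ · · · · ·
· · ♙ · · ♙ · ·
· ♙ · ♗ ♙ · · ♟
♙ ♗ · ♙ · · · ♙
♖ ♘ · ♕ ♔ · · ♖


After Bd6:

♜ ♞ ♝ ♛ ♚ · ♞ ♜
♟ ♟ · ♟ · · · ·
· · · ♝ ♟ · ♟ ♟
· · ♟ · · · · ·
· · ♙ · · ♙ · ·
· ♙ · ♗ ♙ · · ♟
♙ ♗ · ♙ · · · ♙
♖ ♘ · ♕ ♔ · · ♖



  a b c d e f g h
  ─────────────────
8│♜ ♞ ♝ ♛ ♚ · ♞ ♜│8
7│♟ ♟ · ♟ · · · ·│7
6│· · · ♝ ♟ · ♟ ♟│6
5│· · ♟ · · · · ·│5
4│· · ♙ · · ♙ · ·│4
3│· ♙ · ♗ ♙ · · ♟│3
2│♙ ♗ · ♙ · · · ♙│2
1│♖ ♘ · ♕ ♔ · · ♖│1
  ─────────────────
  a b c d e f g h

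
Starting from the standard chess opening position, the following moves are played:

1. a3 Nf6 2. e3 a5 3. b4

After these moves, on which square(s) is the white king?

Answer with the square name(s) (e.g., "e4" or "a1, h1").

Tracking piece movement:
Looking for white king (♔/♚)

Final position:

  a b c d e f g h
  ─────────────────
8│♜ ♞ ♝ ♛ ♚ ♝ · ♜│8
7│· ♟ ♟ ♟ ♟ ♟ ♟ ♟│7
6│· · · · · ♞ · ·│6
5│♟ · · · · · · ·│5
4│· ♙ · · · · · ·│4
3│♙ · · · ♙ · · ·│3
2│· · ♙ ♙ · ♙ ♙ ♙│2
1│♖ ♘ ♗ ♕ ♔ ♗ ♘ ♖│1
  ─────────────────
  a b c d e f g h


e1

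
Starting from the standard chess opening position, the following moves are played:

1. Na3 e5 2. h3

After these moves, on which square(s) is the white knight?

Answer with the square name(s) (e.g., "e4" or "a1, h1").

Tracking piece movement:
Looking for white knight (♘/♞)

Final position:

  a b c d e f g h
  ─────────────────
8│♜ ♞ ♝ ♛ ♚ ♝ ♞ ♜│8
7│♟ ♟ ♟ ♟ · ♟ ♟ ♟│7
6│· · · · · · · ·│6
5│· · · · ♟ · · ·│5
4│· · · · · · · ·│4
3│♘ · · · · · · ♙│3
2│♙ ♙ ♙ ♙ ♙ ♙ ♙ ·│2
1│♖ · ♗ ♕ ♔ ♗ ♘ ♖│1
  ─────────────────
  a b c d e f g h


a3, g1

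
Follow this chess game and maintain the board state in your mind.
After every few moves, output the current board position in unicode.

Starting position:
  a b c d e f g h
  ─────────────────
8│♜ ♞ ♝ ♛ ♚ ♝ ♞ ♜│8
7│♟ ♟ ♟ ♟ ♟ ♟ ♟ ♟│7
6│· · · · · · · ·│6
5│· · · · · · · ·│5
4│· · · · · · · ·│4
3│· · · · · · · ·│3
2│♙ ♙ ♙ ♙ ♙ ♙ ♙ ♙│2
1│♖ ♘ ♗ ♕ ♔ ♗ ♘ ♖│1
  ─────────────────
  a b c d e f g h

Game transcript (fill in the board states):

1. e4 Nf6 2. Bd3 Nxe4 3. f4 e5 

  a b c d e f g h
  ─────────────────
8│♜ ♞ ♝ ♛ ♚ ♝ · ♜│8
7│♟ ♟ ♟ ♟ · ♟ ♟ ♟│7
6│· · · · · · · ·│6
5│· · · · ♟ · · ·│5
4│· · · · ♞ ♙ · ·│4
3│· · · ♗ · · · ·│3
2│♙ ♙ ♙ ♙ · · ♙ ♙│2
1│♖ ♘ ♗ ♕ ♔ · ♘ ♖│1
  ─────────────────
  a b c d e f g h

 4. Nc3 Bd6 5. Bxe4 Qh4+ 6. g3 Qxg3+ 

  a b c d e f g h
  ─────────────────
8│♜ ♞ ♝ · ♚ · · ♜│8
7│♟ ♟ ♟ ♟ · ♟ ♟ ♟│7
6│· · · ♝ · · · ·│6
5│· · · · ♟ · · ·│5
4│· · · · ♗ ♙ · ·│4
3│· · ♘ · · · ♛ ·│3
2│♙ ♙ ♙ ♙ · · · ♙│2
1│♖ · ♗ ♕ ♔ · ♘ ♖│1
  ─────────────────
  a b c d e f g h

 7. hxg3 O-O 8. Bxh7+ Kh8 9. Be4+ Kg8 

  a b c d e f g h
  ─────────────────
8│♜ ♞ ♝ · · ♜ ♚ ·│8
7│♟ ♟ ♟ ♟ · ♟ ♟ ·│7
6│· · · ♝ · · · ·│6
5│· · · · ♟ · · ·│5
4│· · · · ♗ ♙ · ·│4
3│· · ♘ · · · ♙ ·│3
2│♙ ♙ ♙ ♙ · · · ·│2
1│♖ · ♗ ♕ ♔ · ♘ ♖│1
  ─────────────────
  a b c d e f g h

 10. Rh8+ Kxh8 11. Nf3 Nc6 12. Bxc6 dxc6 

  a b c d e f g h
  ─────────────────
8│♜ · ♝ · · ♜ · ♚│8
7│♟ ♟ ♟ · · ♟ ♟ ·│7
6│· · ♟ ♝ · · · ·│6
5│· · · · ♟ · · ·│5
4│· · · · · ♙ · ·│4
3│· · ♘ · · ♘ ♙ ·│3
2│♙ ♙ ♙ ♙ · · · ·│2
1│♖ · ♗ ♕ ♔ · · ·│1
  ─────────────────
  a b c d e f g h

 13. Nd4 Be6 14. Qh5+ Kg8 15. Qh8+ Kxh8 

  a b c d e f g h
  ─────────────────
8│♜ · · · · ♜ · ♚│8
7│♟ ♟ ♟ · · ♟ ♟ ·│7
6│· · ♟ ♝ ♝ · · ·│6
5│· · · · ♟ · · ·│5
4│· · · ♘ · ♙ · ·│4
3│· · ♘ · · · ♙ ·│3
2│♙ ♙ ♙ ♙ · · · ·│2
1│♖ · ♗ · ♔ · · ·│1
  ─────────────────
  a b c d e f g h



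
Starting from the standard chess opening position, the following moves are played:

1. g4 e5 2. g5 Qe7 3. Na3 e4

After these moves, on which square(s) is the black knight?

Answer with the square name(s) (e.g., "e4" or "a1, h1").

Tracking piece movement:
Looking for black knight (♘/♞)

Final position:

  a b c d e f g h
  ─────────────────
8│♜ ♞ ♝ · ♚ ♝ ♞ ♜│8
7│♟ ♟ ♟ ♟ ♛ ♟ ♟ ♟│7
6│· · · · · · · ·│6
5│· · · · · · ♙ ·│5
4│· · · · ♟ · · ·│4
3│♘ · · · · · · ·│3
2│♙ ♙ ♙ ♙ ♙ ♙ · ♙│2
1│♖ · ♗ ♕ ♔ ♗ ♘ ♖│1
  ─────────────────
  a b c d e f g h


b8, g8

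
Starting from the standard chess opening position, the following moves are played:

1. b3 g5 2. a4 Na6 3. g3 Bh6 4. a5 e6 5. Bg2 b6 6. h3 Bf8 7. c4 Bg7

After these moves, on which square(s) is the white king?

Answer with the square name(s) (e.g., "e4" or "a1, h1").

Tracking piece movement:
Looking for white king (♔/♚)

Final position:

  a b c d e f g h
  ─────────────────
8│♜ · ♝ ♛ ♚ · ♞ ♜│8
7│♟ · ♟ ♟ · ♟ ♝ ♟│7
6│♞ ♟ · · ♟ · · ·│6
5│♙ · · · · · ♟ ·│5
4│· · ♙ · · · · ·│4
3│· ♙ · · · · ♙ ♙│3
2│· · · ♙ ♙ ♙ ♗ ·│2
1│♖ ♘ ♗ ♕ ♔ · ♘ ♖│1
  ─────────────────
  a b c d e f g h


e1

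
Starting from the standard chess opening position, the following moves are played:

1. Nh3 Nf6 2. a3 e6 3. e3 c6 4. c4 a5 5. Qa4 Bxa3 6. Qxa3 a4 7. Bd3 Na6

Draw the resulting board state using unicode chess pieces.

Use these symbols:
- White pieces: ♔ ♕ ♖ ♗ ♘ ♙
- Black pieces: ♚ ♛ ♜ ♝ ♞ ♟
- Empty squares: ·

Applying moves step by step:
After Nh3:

♜ ♞ ♝ ♛ ♚ ♝ ♞ ♜
♟ ♟ ♟ ♟ ♟ ♟ ♟ ♟
· · · · · · · ·
· · · · · · · ·
· · · · · · · ·
· · · · · · · ♘
♙ ♙ ♙ ♙ ♙ ♙ ♙ ♙
♖ ♘ ♗ ♕ ♔ ♗ · ♖


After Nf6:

♜ ♞ ♝ ♛ ♚ ♝ · ♜
♟ ♟ ♟ ♟ ♟ ♟ ♟ ♟
· · · · · ♞ · ·
· · · · · · · ·
· · · · · · · ·
· · · · · · · ♘
♙ ♙ ♙ ♙ ♙ ♙ ♙ ♙
♖ ♘ ♗ ♕ ♔ ♗ · ♖


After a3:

♜ ♞ ♝ ♛ ♚ ♝ · ♜
♟ ♟ ♟ ♟ ♟ ♟ ♟ ♟
· · · · · ♞ · ·
· · · · · · · ·
· · · · · · · ·
♙ · · · · · · ♘
· ♙ ♙ ♙ ♙ ♙ ♙ ♙
♖ ♘ ♗ ♕ ♔ ♗ · ♖


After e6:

♜ ♞ ♝ ♛ ♚ ♝ · ♜
♟ ♟ ♟ ♟ · ♟ ♟ ♟
· · · · ♟ ♞ · ·
· · · · · · · ·
· · · · · · · ·
♙ · · · · · · ♘
· ♙ ♙ ♙ ♙ ♙ ♙ ♙
♖ ♘ ♗ ♕ ♔ ♗ · ♖


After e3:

♜ ♞ ♝ ♛ ♚ ♝ · ♜
♟ ♟ ♟ ♟ · ♟ ♟ ♟
· · · · ♟ ♞ · ·
· · · · · · · ·
· · · · · · · ·
♙ · · · ♙ · · ♘
· ♙ ♙ ♙ · ♙ ♙ ♙
♖ ♘ ♗ ♕ ♔ ♗ · ♖


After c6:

♜ ♞ ♝ ♛ ♚ ♝ · ♜
♟ ♟ · ♟ · ♟ ♟ ♟
· · ♟ · ♟ ♞ · ·
· · · · · · · ·
· · · · · · · ·
♙ · · · ♙ · · ♘
· ♙ ♙ ♙ · ♙ ♙ ♙
♖ ♘ ♗ ♕ ♔ ♗ · ♖


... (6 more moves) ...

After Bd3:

♜ ♞ ♝ ♛ ♚ · · ♜
· ♟ · ♟ · ♟ ♟ ♟
· · ♟ · ♟ ♞ · ·
· · · · · · · ·
♟ · ♙ · · · · ·
♕ · · ♗ ♙ · · ♘
· ♙ · ♙ · ♙ ♙ ♙
♖ ♘ ♗ · ♔ · · ♖


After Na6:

♜ · ♝ ♛ ♚ · · ♜
· ♟ · ♟ · ♟ ♟ ♟
♞ · ♟ · ♟ ♞ · ·
· · · · · · · ·
♟ · ♙ · · · · ·
♕ · · ♗ ♙ · · ♘
· ♙ · ♙ · ♙ ♙ ♙
♖ ♘ ♗ · ♔ · · ♖



  a b c d e f g h
  ─────────────────
8│♜ · ♝ ♛ ♚ · · ♜│8
7│· ♟ · ♟ · ♟ ♟ ♟│7
6│♞ · ♟ · ♟ ♞ · ·│6
5│· · · · · · · ·│5
4│♟ · ♙ · · · · ·│4
3│♕ · · ♗ ♙ · · ♘│3
2│· ♙ · ♙ · ♙ ♙ ♙│2
1│♖ ♘ ♗ · ♔ · · ♖│1
  ─────────────────
  a b c d e f g h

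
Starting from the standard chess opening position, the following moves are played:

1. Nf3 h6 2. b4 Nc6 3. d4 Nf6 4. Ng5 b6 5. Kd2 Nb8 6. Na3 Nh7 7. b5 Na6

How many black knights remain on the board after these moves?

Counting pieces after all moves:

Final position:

  a b c d e f g h
  ─────────────────
8│♜ · ♝ ♛ ♚ ♝ · ♜│8
7│♟ · ♟ ♟ ♟ ♟ ♟ ♞│7
6│♞ ♟ · · · · · ♟│6
5│· ♙ · · · · ♘ ·│5
4│· · · ♙ · · · ·│4
3│♘ · · · · · · ·│3
2│♙ · ♙ ♔ ♙ ♙ ♙ ♙│2
1│♖ · ♗ ♕ · ♗ · ♖│1
  ─────────────────
  a b c d e f g h


2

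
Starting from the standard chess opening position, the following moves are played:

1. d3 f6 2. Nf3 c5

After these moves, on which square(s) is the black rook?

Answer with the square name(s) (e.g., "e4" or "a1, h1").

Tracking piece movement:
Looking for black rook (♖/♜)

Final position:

  a b c d e f g h
  ─────────────────
8│♜ ♞ ♝ ♛ ♚ ♝ ♞ ♜│8
7│♟ ♟ · ♟ ♟ · ♟ ♟│7
6│· · · · · ♟ · ·│6
5│· · ♟ · · · · ·│5
4│· · · · · · · ·│4
3│· · · ♙ · ♘ · ·│3
2│♙ ♙ ♙ · ♙ ♙ ♙ ♙│2
1│♖ ♘ ♗ ♕ ♔ ♗ · ♖│1
  ─────────────────
  a b c d e f g h


a8, h8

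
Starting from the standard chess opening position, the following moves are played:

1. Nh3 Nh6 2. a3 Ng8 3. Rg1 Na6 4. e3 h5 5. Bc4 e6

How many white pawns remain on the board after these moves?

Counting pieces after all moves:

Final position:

  a b c d e f g h
  ─────────────────
8│♜ · ♝ ♛ ♚ ♝ ♞ ♜│8
7│♟ ♟ ♟ ♟ · ♟ ♟ ·│7
6│♞ · · · ♟ · · ·│6
5│· · · · · · · ♟│5
4│· · ♗ · · · · ·│4
3│♙ · · · ♙ · · ♘│3
2│· ♙ ♙ ♙ · ♙ ♙ ♙│2
1│♖ ♘ ♗ ♕ ♔ · ♖ ·│1
  ─────────────────
  a b c d e f g h


8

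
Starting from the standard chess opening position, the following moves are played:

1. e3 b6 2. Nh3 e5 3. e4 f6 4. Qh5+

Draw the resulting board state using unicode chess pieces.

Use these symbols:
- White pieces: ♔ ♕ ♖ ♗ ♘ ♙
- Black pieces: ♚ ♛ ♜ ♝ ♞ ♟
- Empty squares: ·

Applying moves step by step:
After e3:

♜ ♞ ♝ ♛ ♚ ♝ ♞ ♜
♟ ♟ ♟ ♟ ♟ ♟ ♟ ♟
· · · · · · · ·
· · · · · · · ·
· · · · · · · ·
· · · · ♙ · · ·
♙ ♙ ♙ ♙ · ♙ ♙ ♙
♖ ♘ ♗ ♕ ♔ ♗ ♘ ♖


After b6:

♜ ♞ ♝ ♛ ♚ ♝ ♞ ♜
♟ · ♟ ♟ ♟ ♟ ♟ ♟
· ♟ · · · · · ·
· · · · · · · ·
· · · · · · · ·
· · · · ♙ · · ·
♙ ♙ ♙ ♙ · ♙ ♙ ♙
♖ ♘ ♗ ♕ ♔ ♗ ♘ ♖


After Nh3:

♜ ♞ ♝ ♛ ♚ ♝ ♞ ♜
♟ · ♟ ♟ ♟ ♟ ♟ ♟
· ♟ · · · · · ·
· · · · · · · ·
· · · · · · · ·
· · · · ♙ · · ♘
♙ ♙ ♙ ♙ · ♙ ♙ ♙
♖ ♘ ♗ ♕ ♔ ♗ · ♖


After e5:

♜ ♞ ♝ ♛ ♚ ♝ ♞ ♜
♟ · ♟ ♟ · ♟ ♟ ♟
· ♟ · · · · · ·
· · · · ♟ · · ·
· · · · · · · ·
· · · · ♙ · · ♘
♙ ♙ ♙ ♙ · ♙ ♙ ♙
♖ ♘ ♗ ♕ ♔ ♗ · ♖


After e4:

♜ ♞ ♝ ♛ ♚ ♝ ♞ ♜
♟ · ♟ ♟ · ♟ ♟ ♟
· ♟ · · · · · ·
· · · · ♟ · · ·
· · · · ♙ · · ·
· · · · · · · ♘
♙ ♙ ♙ ♙ · ♙ ♙ ♙
♖ ♘ ♗ ♕ ♔ ♗ · ♖


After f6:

♜ ♞ ♝ ♛ ♚ ♝ ♞ ♜
♟ · ♟ ♟ · · ♟ ♟
· ♟ · · · ♟ · ·
· · · · ♟ · · ·
· · · · ♙ · · ·
· · · · · · · ♘
♙ ♙ ♙ ♙ · ♙ ♙ ♙
♖ ♘ ♗ ♕ ♔ ♗ · ♖


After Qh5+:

♜ ♞ ♝ ♛ ♚ ♝ ♞ ♜
♟ · ♟ ♟ · · ♟ ♟
· ♟ · · · ♟ · ·
· · · · ♟ · · ♕
· · · · ♙ · · ·
· · · · · · · ♘
♙ ♙ ♙ ♙ · ♙ ♙ ♙
♖ ♘ ♗ · ♔ ♗ · ♖



  a b c d e f g h
  ─────────────────
8│♜ ♞ ♝ ♛ ♚ ♝ ♞ ♜│8
7│♟ · ♟ ♟ · · ♟ ♟│7
6│· ♟ · · · ♟ · ·│6
5│· · · · ♟ · · ♕│5
4│· · · · ♙ · · ·│4
3│· · · · · · · ♘│3
2│♙ ♙ ♙ ♙ · ♙ ♙ ♙│2
1│♖ ♘ ♗ · ♔ ♗ · ♖│1
  ─────────────────
  a b c d e f g h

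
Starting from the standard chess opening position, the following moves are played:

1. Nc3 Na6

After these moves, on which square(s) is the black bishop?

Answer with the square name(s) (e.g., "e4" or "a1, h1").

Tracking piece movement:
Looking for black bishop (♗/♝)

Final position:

  a b c d e f g h
  ─────────────────
8│♜ · ♝ ♛ ♚ ♝ ♞ ♜│8
7│♟ ♟ ♟ ♟ ♟ ♟ ♟ ♟│7
6│♞ · · · · · · ·│6
5│· · · · · · · ·│5
4│· · · · · · · ·│4
3│· · ♘ · · · · ·│3
2│♙ ♙ ♙ ♙ ♙ ♙ ♙ ♙│2
1│♖ · ♗ ♕ ♔ ♗ ♘ ♖│1
  ─────────────────
  a b c d e f g h


c8, f8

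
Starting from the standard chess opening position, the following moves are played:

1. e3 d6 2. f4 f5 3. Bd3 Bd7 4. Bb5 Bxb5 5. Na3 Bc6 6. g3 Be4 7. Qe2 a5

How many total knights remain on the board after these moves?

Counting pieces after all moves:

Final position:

  a b c d e f g h
  ─────────────────
8│♜ ♞ · ♛ ♚ ♝ ♞ ♜│8
7│· ♟ ♟ · ♟ · ♟ ♟│7
6│· · · ♟ · · · ·│6
5│♟ · · · · ♟ · ·│5
4│· · · · ♝ ♙ · ·│4
3│♘ · · · ♙ · ♙ ·│3
2│♙ ♙ ♙ ♙ ♕ · · ♙│2
1│♖ · ♗ · ♔ · ♘ ♖│1
  ─────────────────
  a b c d e f g h


4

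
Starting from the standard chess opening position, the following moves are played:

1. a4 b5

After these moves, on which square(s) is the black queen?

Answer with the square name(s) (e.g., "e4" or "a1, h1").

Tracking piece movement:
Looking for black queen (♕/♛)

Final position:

  a b c d e f g h
  ─────────────────
8│♜ ♞ ♝ ♛ ♚ ♝ ♞ ♜│8
7│♟ · ♟ ♟ ♟ ♟ ♟ ♟│7
6│· · · · · · · ·│6
5│· ♟ · · · · · ·│5
4│♙ · · · · · · ·│4
3│· · · · · · · ·│3
2│· ♙ ♙ ♙ ♙ ♙ ♙ ♙│2
1│♖ ♘ ♗ ♕ ♔ ♗ ♘ ♖│1
  ─────────────────
  a b c d e f g h


d8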